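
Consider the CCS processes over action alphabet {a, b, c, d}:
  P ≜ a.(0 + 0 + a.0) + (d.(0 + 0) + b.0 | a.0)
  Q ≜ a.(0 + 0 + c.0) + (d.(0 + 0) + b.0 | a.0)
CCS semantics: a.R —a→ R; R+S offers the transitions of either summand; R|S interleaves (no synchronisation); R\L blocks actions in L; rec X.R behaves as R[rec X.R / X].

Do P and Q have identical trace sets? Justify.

trace-distinct — witness ⟨aa⟩

LTS(P): 7 reachable states
  m0 = a.(0 + 0 + a.0) + (d.(0 + 0) + b.0 | a.0) → =a=> m1, =a=> m2, =b=> m3, =d=> m4
  m1 = 0 + 0 + a.0 → =a=> m5
  m2 = b.0 | 0 → =b=> m6
  m3 = 0 | a.0 → =a=> m6
  m4 = 0 + 0 → stopped
  m5 = 0 → stopped
  m6 = 0 | 0 → stopped
LTS(Q): 7 reachable states
  n0 = a.(0 + 0 + c.0) + (d.(0 + 0) + b.0 | a.0) → =a=> n1, =a=> n2, =b=> n3, =d=> n4
  n1 = 0 + 0 + c.0 → =c=> n5
  n2 = b.0 | 0 → =b=> n6
  n3 = 0 | a.0 → =a=> n6
  n4 = 0 + 0 → stopped
  n5 = 0 → stopped
  n6 = 0 | 0 → stopped
Trace ⟨aa⟩ through P, begin at {m0}:
  step 1 (a): {m1, m2}
  step 2 (a): {m5}
  — P admits the full trace.
Trace ⟨aa⟩ through Q, begin at {n0}:
  step 1 (a): {n1, n2}
  step 2 (a): ∅ (Q stuck)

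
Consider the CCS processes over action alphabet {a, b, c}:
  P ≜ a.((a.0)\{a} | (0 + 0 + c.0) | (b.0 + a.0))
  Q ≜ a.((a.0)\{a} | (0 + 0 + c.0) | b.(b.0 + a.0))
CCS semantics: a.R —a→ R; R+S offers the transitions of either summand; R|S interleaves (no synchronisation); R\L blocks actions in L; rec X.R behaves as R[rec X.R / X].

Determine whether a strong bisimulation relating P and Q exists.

P's transition system — 5 states:
  u0 = a.((a.0)\{a} | (0 + 0 + c.0) | (b.0 + a.0)) ⊢ -a-> u1
  u1 = (a.0)\{a} | (0 + 0 + c.0) | (b.0 + a.0) ⊢ -a-> u2, -b-> u2, -c-> u3
  u2 = (a.0)\{a} | (0 + 0 + c.0) | 0 ⊢ -c-> u4
  u3 = (a.0)\{a} | 0 | (b.0 + a.0) ⊢ -a-> u4, -b-> u4
  u4 = (a.0)\{a} | 0 | 0 ⊢ stopped
Q's transition system — 7 states:
  v0 = a.((a.0)\{a} | (0 + 0 + c.0) | b.(b.0 + a.0)) ⊢ -a-> v1
  v1 = (a.0)\{a} | (0 + 0 + c.0) | b.(b.0 + a.0) ⊢ -b-> v2, -c-> v3
  v2 = (a.0)\{a} | (0 + 0 + c.0) | (b.0 + a.0) ⊢ -a-> v4, -b-> v4, -c-> v5
  v3 = (a.0)\{a} | 0 | b.(b.0 + a.0) ⊢ -b-> v5
  v4 = (a.0)\{a} | (0 + 0 + c.0) | 0 ⊢ -c-> v6
  v5 = (a.0)\{a} | 0 | (b.0 + a.0) ⊢ -a-> v6, -b-> v6
  v6 = (a.0)\{a} | 0 | 0 ⊢ stopped
Partition-refinement fixed point:
  B0 = {u0}
  B1 = {u1, v2}
  B2 = {u3, v5}
  B3 = {u4, v6}
  B4 = {u2, v4}
  B5 = {v0}
  B6 = {v1}
  B7 = {v3}
u0 ∈ B0, v0 ∈ B5 → different blocks

P ≁ Q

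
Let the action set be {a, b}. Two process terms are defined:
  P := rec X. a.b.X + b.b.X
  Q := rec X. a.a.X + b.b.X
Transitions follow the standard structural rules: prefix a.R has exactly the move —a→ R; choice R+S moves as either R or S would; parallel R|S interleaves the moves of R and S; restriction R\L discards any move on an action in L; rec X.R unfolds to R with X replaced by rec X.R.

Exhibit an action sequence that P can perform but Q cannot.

ab

Reachable graph of P (2 states):
  m0 = rec X. a.b.X + b.b.X → --a--▸ m1, --b--▸ m1
  m1 = b.(rec X. a.b.X + b.b.X) → --b--▸ m0
Reachable graph of Q (3 states):
  n0 = rec X. a.a.X + b.b.X → --a--▸ n1, --b--▸ n2
  n1 = a.(rec X. a.a.X + b.b.X) → --a--▸ n0
  n2 = b.(rec X. a.a.X + b.b.X) → --b--▸ n0
Trace ⟨ab⟩ through P, begin at {m0}:
  step 1 (a): {m1}
  step 2 (b): {m0}
  — P admits the full trace.
Trace ⟨ab⟩ through Q, begin at {n0}:
  step 1 (a): {n1}
  step 2 (b): ∅  — Q cannot continue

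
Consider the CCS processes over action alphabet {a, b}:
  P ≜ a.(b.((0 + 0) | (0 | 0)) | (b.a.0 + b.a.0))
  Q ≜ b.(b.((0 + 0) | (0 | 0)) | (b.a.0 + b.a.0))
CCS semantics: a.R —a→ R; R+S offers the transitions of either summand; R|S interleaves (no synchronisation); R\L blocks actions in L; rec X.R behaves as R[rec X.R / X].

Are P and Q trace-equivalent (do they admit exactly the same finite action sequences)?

LTS(P): 7 reachable states
  u0 = a.(b.((0 + 0) | (0 | 0)) | (b.a.0 + b.a.0)) → --a--▸ u1
  u1 = b.((0 + 0) | (0 | 0)) | (b.a.0 + b.a.0) → --b--▸ u2, --b--▸ u3
  u2 = (0 + 0) | (0 | 0) | (b.a.0 + b.a.0) → --b--▸ u4
  u3 = b.((0 + 0) | (0 | 0)) | a.0 → --a--▸ u5, --b--▸ u4
  u4 = (0 + 0) | (0 | 0) | a.0 → --a--▸ u6
  u5 = b.((0 + 0) | (0 | 0)) | 0 → --b--▸ u6
  u6 = (0 + 0) | (0 | 0) | 0 → ∅
LTS(Q): 7 reachable states
  v0 = b.(b.((0 + 0) | (0 | 0)) | (b.a.0 + b.a.0)) → --b--▸ v1
  v1 = b.((0 + 0) | (0 | 0)) | (b.a.0 + b.a.0) → --b--▸ v2, --b--▸ v3
  v2 = (0 + 0) | (0 | 0) | (b.a.0 + b.a.0) → --b--▸ v4
  v3 = b.((0 + 0) | (0 | 0)) | a.0 → --a--▸ v5, --b--▸ v4
  v4 = (0 + 0) | (0 | 0) | a.0 → --a--▸ v6
  v5 = b.((0 + 0) | (0 | 0)) | 0 → --b--▸ v6
  v6 = (0 + 0) | (0 | 0) | 0 → ∅
Trace ⟨a⟩ through P, begin at {u0}:
  after a @ step 1: {u1}
  ✓ P
Trace ⟨a⟩ through Q, begin at {v0}:
  after a @ step 1: ∅  — Q cannot continue

trace-distinct — witness ⟨a⟩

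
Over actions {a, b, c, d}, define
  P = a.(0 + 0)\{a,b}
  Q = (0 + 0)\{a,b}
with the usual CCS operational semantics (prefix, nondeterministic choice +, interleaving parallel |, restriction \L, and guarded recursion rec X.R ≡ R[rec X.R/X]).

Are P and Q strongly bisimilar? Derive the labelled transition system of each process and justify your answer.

not bisimilar

Reachable graph of P (2 states):
  m0 = a.(0 + 0)\{a,b} :: -a-> m1
  m1 = (0 + 0)\{a,b} :: stopped
Reachable graph of Q (1 states):
  n0 = (0 + 0)\{a,b} :: stopped
Coarsest stable partition (strong bisimilarity classes):
  B0 = {m0}
  B1 = {m1, n0}
m0 ∈ B0, n0 ∈ B1 → different blocks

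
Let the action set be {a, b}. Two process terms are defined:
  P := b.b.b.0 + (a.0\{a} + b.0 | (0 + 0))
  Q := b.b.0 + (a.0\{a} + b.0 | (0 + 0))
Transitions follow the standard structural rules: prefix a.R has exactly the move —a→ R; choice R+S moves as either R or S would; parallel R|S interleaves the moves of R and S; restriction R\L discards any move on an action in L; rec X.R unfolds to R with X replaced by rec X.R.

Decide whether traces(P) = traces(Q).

P's transition system — 6 states:
  u0 = b.b.b.0 + (a.0\{a} + b.0 | (0 + 0)) → —a→ u1, —b→ u2, —b→ u3
  u1 = 0\{a} → ∅
  u2 = 0 | (0 + 0) → ∅
  u3 = b.b.0 → —b→ u4
  u4 = b.0 → —b→ u5
  u5 = 0 → ∅
Q's transition system — 5 states:
  v0 = b.b.0 + (a.0\{a} + b.0 | (0 + 0)) → —a→ v1, —b→ v2, —b→ v3
  v1 = 0\{a} → ∅
  v2 = 0 | (0 + 0) → ∅
  v3 = b.0 → —b→ v4
  v4 = 0 → ∅
Trace ⟨bbb⟩ through P, begin at {u0}:
  after b @ step 1: {u2, u3}
  after b @ step 2: {u4}
  after b @ step 3: {u5}
  — P admits the full trace.
Trace ⟨bbb⟩ through Q, begin at {v0}:
  after b @ step 1: {v2, v3}
  after b @ step 2: {v4}
  after b @ step 3: no successor for Q

traces(P) ≠ traces(Q) — witness ⟨bbb⟩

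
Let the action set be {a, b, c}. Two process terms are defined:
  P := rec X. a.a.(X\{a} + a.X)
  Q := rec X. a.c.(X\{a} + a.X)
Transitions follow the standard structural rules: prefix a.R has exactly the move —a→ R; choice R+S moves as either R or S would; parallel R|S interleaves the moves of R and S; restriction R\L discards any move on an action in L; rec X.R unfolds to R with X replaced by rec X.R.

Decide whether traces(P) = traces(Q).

traces(P) ≠ traces(Q) — witness ⟨aa⟩

LTS(P): 3 reachable states
  p0 = rec X. a.a.(X\{a} + a.X) :: —a→ p1
  p1 = a.((rec X. a.a.(X\{a} + a.X))\{a} + a.(rec X. a.a.(X\{a} + a.X))) :: —a→ p2
  p2 = (rec X. a.a.(X\{a} + a.X))\{a} + a.(rec X. a.a.(X\{a} + a.X)) :: —a→ p0
LTS(Q): 3 reachable states
  q0 = rec X. a.c.(X\{a} + a.X) :: —a→ q1
  q1 = c.((rec X. a.c.(X\{a} + a.X))\{a} + a.(rec X. a.c.(X\{a} + a.X))) :: —c→ q2
  q2 = (rec X. a.c.(X\{a} + a.X))\{a} + a.(rec X. a.c.(X\{a} + a.X)) :: —a→ q0
Executing aa from P (initial set {p0}):
  step 1 (a): {p1}
  step 2 (a): {p2}
  ✓ P
Executing aa from Q (initial set {q0}):
  step 1 (a): {q1}
  step 2 (a): ∅  — Q cannot continue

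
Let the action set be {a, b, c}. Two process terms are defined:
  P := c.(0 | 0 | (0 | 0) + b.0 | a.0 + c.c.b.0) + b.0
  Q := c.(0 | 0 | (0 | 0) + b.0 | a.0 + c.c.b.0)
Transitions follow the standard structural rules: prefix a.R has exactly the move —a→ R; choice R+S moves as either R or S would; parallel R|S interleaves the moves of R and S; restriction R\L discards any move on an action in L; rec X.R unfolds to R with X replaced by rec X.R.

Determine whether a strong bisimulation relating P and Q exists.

Reachable graph of P (8 states):
  m0 = c.(0 | 0 | (0 | 0) + b.0 | a.0 + c.c.b.0) + b.0 → —b→ m1, —c→ m2
  m1 = 0 → stopped
  m2 = 0 | 0 | (0 | 0) + b.0 | a.0 + c.c.b.0 → —a→ m3, —b→ m4, —c→ m5
  m3 = b.0 | 0 → —b→ m6
  m4 = 0 | a.0 → —a→ m6
  m5 = c.b.0 → —c→ m7
  m6 = 0 | 0 → stopped
  m7 = b.0 → —b→ m1
Reachable graph of Q (8 states):
  n0 = c.(0 | 0 | (0 | 0) + b.0 | a.0 + c.c.b.0) → —c→ n1
  n1 = 0 | 0 | (0 | 0) + b.0 | a.0 + c.c.b.0 → —a→ n2, —b→ n3, —c→ n4
  n2 = b.0 | 0 → —b→ n5
  n3 = 0 | a.0 → —a→ n5
  n4 = c.b.0 → —c→ n6
  n5 = 0 | 0 → stopped
  n6 = b.0 → —b→ n7
  n7 = 0 → stopped
Coarsest stable partition (strong bisimilarity classes):
  B0 = {m0}
  B1 = {m1, m6, n5, n7}
  B2 = {m2, n1}
  B3 = {m5, n4}
  B4 = {m3, m7, n2, n6}
  B5 = {m4, n3}
  B6 = {n0}
m0 ∈ B0, n0 ∈ B6 → different blocks

not bisimilar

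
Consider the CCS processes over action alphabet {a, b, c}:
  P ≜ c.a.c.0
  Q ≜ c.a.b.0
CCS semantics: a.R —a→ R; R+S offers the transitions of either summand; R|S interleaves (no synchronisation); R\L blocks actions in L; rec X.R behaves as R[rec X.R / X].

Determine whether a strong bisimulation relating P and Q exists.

P's transition system — 4 states:
  p0 = c.a.c.0 → -c-> p1
  p1 = a.c.0 → -a-> p2
  p2 = c.0 → -c-> p3
  p3 = 0 → ·
Q's transition system — 4 states:
  q0 = c.a.b.0 → -c-> q1
  q1 = a.b.0 → -a-> q2
  q2 = b.0 → -b-> q3
  q3 = 0 → ·
Coarsest stable partition (strong bisimilarity classes):
  B0 = {p0}
  B1 = {p1}
  B2 = {p2}
  B3 = {p3, q3}
  B4 = {q0}
  B5 = {q1}
  B6 = {q2}
p0 ∈ B0, q0 ∈ B4 → different blocks

P ≁ Q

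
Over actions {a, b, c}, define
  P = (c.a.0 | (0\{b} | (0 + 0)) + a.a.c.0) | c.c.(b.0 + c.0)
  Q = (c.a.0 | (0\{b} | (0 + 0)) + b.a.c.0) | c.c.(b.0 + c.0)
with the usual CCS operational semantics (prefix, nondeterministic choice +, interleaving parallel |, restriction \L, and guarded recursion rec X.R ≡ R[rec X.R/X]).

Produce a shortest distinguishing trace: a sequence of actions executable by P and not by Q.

Reachable graph of P (24 states):
  u0 = (c.a.0 | (0\{b} | (0 + 0)) + a.a.c.0) | c.c.(b.0 + c.0) | -a-> u1, -c-> u2, -c-> u3
  u1 = a.c.0 | c.c.(b.0 + c.0) | -a-> u4, -c-> u5
  u2 = (c.a.0 | (0\{b} | (0 + 0)) + a.a.c.0) | c.(b.0 + c.0) | -a-> u5, -c-> u6, -c-> u7
  u3 = a.0 | (0\{b} | (0 + 0)) | c.c.(b.0 + c.0) | -a-> u8, -c-> u7
  u4 = c.0 | c.c.(b.0 + c.0) | -c-> u10, -c-> u9
  u5 = a.c.0 | c.(b.0 + c.0) | -a-> u10, -c-> u11
  u6 = (c.a.0 | (0\{b} | (0 + 0)) + a.a.c.0) | (b.0 + c.0) | -a-> u11, -b-> u12, -c-> u12, -c-> u13
  u7 = a.0 | (0\{b} | (0 + 0)) | c.(b.0 + c.0) | -a-> u14, -c-> u13
  u8 = 0 | (0\{b} | (0 + 0)) | c.c.(b.0 + c.0) | -c-> u14
  u9 = 0 | c.c.(b.0 + c.0) | -c-> u15
  u10 = c.0 | c.(b.0 + c.0) | -c-> u15, -c-> u16
  u11 = a.c.0 | (b.0 + c.0) | -a-> u16, -b-> u17, -c-> u17
  u12 = (c.a.0 | (0\{b} | (0 + 0)) + a.a.c.0) | 0 | -a-> u17, -c-> u18
  u13 = a.0 | (0\{b} | (0 + 0)) | (b.0 + c.0) | -a-> u19, -b-> u18, -c-> u18
  u14 = 0 | (0\{b} | (0 + 0)) | c.(b.0 + c.0) | -c-> u19
  u15 = 0 | c.(b.0 + c.0) | -c-> u20
  u16 = c.0 | (b.0 + c.0) | -b-> u21, -c-> u20, -c-> u21
  u17 = a.c.0 | 0 | -a-> u21
  u18 = a.0 | (0\{b} | (0 + 0)) | 0 | -a-> u22
  u19 = 0 | (0\{b} | (0 + 0)) | (b.0 + c.0) | -b-> u22, -c-> u22
  u20 = 0 | (b.0 + c.0) | -b-> u23, -c-> u23
  u21 = c.0 | 0 | -c-> u23
  u22 = 0 | (0\{b} | (0 + 0)) | 0 | stopped
  u23 = 0 | 0 | stopped
Reachable graph of Q (24 states):
  v0 = (c.a.0 | (0\{b} | (0 + 0)) + b.a.c.0) | c.c.(b.0 + c.0) | -b-> v1, -c-> v2, -c-> v3
  v1 = a.c.0 | c.c.(b.0 + c.0) | -a-> v4, -c-> v5
  v2 = (c.a.0 | (0\{b} | (0 + 0)) + b.a.c.0) | c.(b.0 + c.0) | -b-> v5, -c-> v6, -c-> v7
  v3 = a.0 | (0\{b} | (0 + 0)) | c.c.(b.0 + c.0) | -a-> v8, -c-> v7
  v4 = c.0 | c.c.(b.0 + c.0) | -c-> v10, -c-> v9
  v5 = a.c.0 | c.(b.0 + c.0) | -a-> v10, -c-> v11
  v6 = (c.a.0 | (0\{b} | (0 + 0)) + b.a.c.0) | (b.0 + c.0) | -b-> v11, -b-> v12, -c-> v12, -c-> v13
  v7 = a.0 | (0\{b} | (0 + 0)) | c.(b.0 + c.0) | -a-> v14, -c-> v13
  v8 = 0 | (0\{b} | (0 + 0)) | c.c.(b.0 + c.0) | -c-> v14
  v9 = 0 | c.c.(b.0 + c.0) | -c-> v15
  v10 = c.0 | c.(b.0 + c.0) | -c-> v15, -c-> v16
  v11 = a.c.0 | (b.0 + c.0) | -a-> v16, -b-> v17, -c-> v17
  v12 = (c.a.0 | (0\{b} | (0 + 0)) + b.a.c.0) | 0 | -b-> v17, -c-> v18
  v13 = a.0 | (0\{b} | (0 + 0)) | (b.0 + c.0) | -a-> v19, -b-> v18, -c-> v18
  v14 = 0 | (0\{b} | (0 + 0)) | c.(b.0 + c.0) | -c-> v19
  v15 = 0 | c.(b.0 + c.0) | -c-> v20
  v16 = c.0 | (b.0 + c.0) | -b-> v21, -c-> v20, -c-> v21
  v17 = a.c.0 | 0 | -a-> v21
  v18 = a.0 | (0\{b} | (0 + 0)) | 0 | -a-> v22
  v19 = 0 | (0\{b} | (0 + 0)) | (b.0 + c.0) | -b-> v22, -c-> v22
  v20 = 0 | (b.0 + c.0) | -b-> v23, -c-> v23
  v21 = c.0 | 0 | -c-> v23
  v22 = 0 | (0\{b} | (0 + 0)) | 0 | stopped
  v23 = 0 | 0 | stopped
Run σ = ⟨a⟩ on P: start {u0}
  after a @ step 1: {u1}
  P completes σ.
Run σ = ⟨a⟩ on Q: start {v0}
  after a @ step 1: ∅  — Q cannot continue

a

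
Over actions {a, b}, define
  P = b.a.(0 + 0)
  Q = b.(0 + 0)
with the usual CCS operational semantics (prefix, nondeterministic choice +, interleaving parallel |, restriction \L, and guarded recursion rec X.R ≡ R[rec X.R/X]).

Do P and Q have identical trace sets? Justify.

traces(P) ≠ traces(Q) — witness ⟨ba⟩

Reachable graph of P (3 states):
  u0 = b.a.(0 + 0) → =b=> u1
  u1 = a.(0 + 0) → =a=> u2
  u2 = 0 + 0 → stopped
Reachable graph of Q (2 states):
  v0 = b.(0 + 0) → =b=> v1
  v1 = 0 + 0 → stopped
Trace ⟨ba⟩ through P, begin at {u0}:
  [1] b ⇒ {u1}
  [2] a ⇒ {u2}
  ✓ P
Trace ⟨ba⟩ through Q, begin at {v0}:
  [1] b ⇒ {v1}
  [2] a ⇒ ∅  — Q cannot continue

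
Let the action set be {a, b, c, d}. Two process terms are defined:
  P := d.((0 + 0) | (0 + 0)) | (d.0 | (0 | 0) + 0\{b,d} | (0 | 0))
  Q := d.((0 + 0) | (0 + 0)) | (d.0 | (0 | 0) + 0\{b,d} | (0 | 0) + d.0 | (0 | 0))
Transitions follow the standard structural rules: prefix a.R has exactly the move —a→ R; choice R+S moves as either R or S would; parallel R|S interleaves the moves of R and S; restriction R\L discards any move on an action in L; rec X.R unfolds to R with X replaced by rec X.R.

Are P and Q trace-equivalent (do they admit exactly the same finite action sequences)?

P's transition system — 4 states:
  u0 = d.((0 + 0) | (0 + 0)) | (d.0 | (0 | 0) + 0\{b,d} | (0 | 0)) | =d=> u1, =d=> u2
  u1 = (0 + 0) | (0 + 0) | (d.0 | (0 | 0) + 0\{b,d} | (0 | 0)) | =d=> u3
  u2 = d.((0 + 0) | (0 + 0)) | (0 | (0 | 0)) | =d=> u3
  u3 = (0 + 0) | (0 + 0) | (0 | (0 | 0)) | (no moves)
Q's transition system — 4 states:
  v0 = d.((0 + 0) | (0 + 0)) | (d.0 | (0 | 0) + 0\{b,d} | (0 | 0) + d.0 | (0 | 0)) | =d=> v1, =d=> v2
  v1 = (0 + 0) | (0 + 0) | (d.0 | (0 | 0) + 0\{b,d} | (0 | 0) + d.0 | (0 | 0)) | =d=> v3
  v2 = d.((0 + 0) | (0 + 0)) | (0 | (0 | 0)) | =d=> v3
  v3 = (0 + 0) | (0 + 0) | (0 | (0 | 0)) | (no moves)
Partition-refinement fixed point:
  B0 = {u0, v0}
  B1 = {u1, u2, v1, v2}
  B2 = {u3, v3}
u0 ∈ B0, v0 ∈ B0 → same block
Bisimilar ⇒ trace-equivalent.

YES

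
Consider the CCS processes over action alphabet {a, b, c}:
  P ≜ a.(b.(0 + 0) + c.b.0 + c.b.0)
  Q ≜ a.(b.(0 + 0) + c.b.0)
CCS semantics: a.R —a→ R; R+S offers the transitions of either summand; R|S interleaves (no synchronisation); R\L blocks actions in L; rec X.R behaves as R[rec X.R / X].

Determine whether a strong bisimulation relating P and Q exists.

P ~ Q

P's transition system — 5 states:
  u0 = a.(b.(0 + 0) + c.b.0 + c.b.0) | =a=> u1
  u1 = b.(0 + 0) + c.b.0 + c.b.0 | =b=> u2, =c=> u3
  u2 = 0 + 0 | ·
  u3 = b.0 | =b=> u4
  u4 = 0 | ·
Q's transition system — 5 states:
  v0 = a.(b.(0 + 0) + c.b.0) | =a=> v1
  v1 = b.(0 + 0) + c.b.0 | =b=> v2, =c=> v3
  v2 = 0 + 0 | ·
  v3 = b.0 | =b=> v4
  v4 = 0 | ·
Bisimilarity quotient blocks:
  B0 = {u0, v0}
  B1 = {u1, v1}
  B2 = {u2, u4, v2, v4}
  B3 = {u3, v3}
u0 ∈ B0, v0 ∈ B0 → same block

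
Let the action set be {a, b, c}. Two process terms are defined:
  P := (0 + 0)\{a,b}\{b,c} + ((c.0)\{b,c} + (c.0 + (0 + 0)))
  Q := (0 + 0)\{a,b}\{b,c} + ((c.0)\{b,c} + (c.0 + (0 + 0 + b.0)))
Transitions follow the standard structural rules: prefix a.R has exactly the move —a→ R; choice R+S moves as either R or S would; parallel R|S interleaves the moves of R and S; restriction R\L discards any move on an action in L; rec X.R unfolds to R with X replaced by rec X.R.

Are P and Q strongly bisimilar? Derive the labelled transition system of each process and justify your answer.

not bisimilar

P's transition system — 2 states:
  p0 = (0 + 0)\{a,b}\{b,c} + ((c.0)\{b,c} + (c.0 + (0 + 0))) | --c--▸ p1
  p1 = 0 | stopped
Q's transition system — 2 states:
  q0 = (0 + 0)\{a,b}\{b,c} + ((c.0)\{b,c} + (c.0 + (0 + 0 + b.0))) | --b--▸ q1, --c--▸ q1
  q1 = 0 | stopped
Partition-refinement fixed point:
  B0 = {p0}
  B1 = {p1, q1}
  B2 = {q0}
p0 ∈ B0, q0 ∈ B2 → different blocks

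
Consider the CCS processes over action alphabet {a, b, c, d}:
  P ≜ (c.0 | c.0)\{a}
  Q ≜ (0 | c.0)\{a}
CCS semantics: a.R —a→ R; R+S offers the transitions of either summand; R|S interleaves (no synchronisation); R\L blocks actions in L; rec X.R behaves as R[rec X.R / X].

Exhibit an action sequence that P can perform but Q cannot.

cc

LTS(P): 4 reachable states
  u0 = (c.0 | c.0)\{a} :: -c-> u1, -c-> u2
  u1 = (0 | c.0)\{a} :: -c-> u3
  u2 = (c.0 | 0)\{a} :: -c-> u3
  u3 = (0 | 0)\{a} :: deadlocked
LTS(Q): 2 reachable states
  v0 = (0 | c.0)\{a} :: -c-> v1
  v1 = (0 | 0)\{a} :: deadlocked
Run σ = ⟨cc⟩ on P: start {u0}
  step 1 (c): {u1, u2}
  step 2 (c): {u3}
  P completes σ.
Run σ = ⟨cc⟩ on Q: start {v0}
  step 1 (c): {v1}
  step 2 (c): no successor for Q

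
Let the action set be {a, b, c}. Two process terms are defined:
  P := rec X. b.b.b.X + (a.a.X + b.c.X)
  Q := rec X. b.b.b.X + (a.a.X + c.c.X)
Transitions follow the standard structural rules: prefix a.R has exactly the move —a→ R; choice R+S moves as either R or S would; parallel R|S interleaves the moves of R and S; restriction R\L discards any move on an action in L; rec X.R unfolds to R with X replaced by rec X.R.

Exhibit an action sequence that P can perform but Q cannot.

bc

P's transition system — 5 states:
  p0 = rec X. b.b.b.X + (a.a.X + b.c.X) :: --a--▸ p1, --b--▸ p2, --b--▸ p3
  p1 = a.(rec X. b.b.b.X + (a.a.X + b.c.X)) :: --a--▸ p0
  p2 = b.b.(rec X. b.b.b.X + (a.a.X + b.c.X)) :: --b--▸ p4
  p3 = c.(rec X. b.b.b.X + (a.a.X + b.c.X)) :: --c--▸ p0
  p4 = b.(rec X. b.b.b.X + (a.a.X + b.c.X)) :: --b--▸ p0
Q's transition system — 5 states:
  q0 = rec X. b.b.b.X + (a.a.X + c.c.X) :: --a--▸ q1, --b--▸ q2, --c--▸ q3
  q1 = a.(rec X. b.b.b.X + (a.a.X + c.c.X)) :: --a--▸ q0
  q2 = b.b.(rec X. b.b.b.X + (a.a.X + c.c.X)) :: --b--▸ q4
  q3 = c.(rec X. b.b.b.X + (a.a.X + c.c.X)) :: --c--▸ q0
  q4 = b.(rec X. b.b.b.X + (a.a.X + c.c.X)) :: --b--▸ q0
Run σ = ⟨bc⟩ on P: start {p0}
  step 1 (b): {p2, p3}
  step 2 (c): {p0}
  ✓ P
Run σ = ⟨bc⟩ on Q: start {q0}
  step 1 (b): {q2}
  step 2 (c): no successor for Q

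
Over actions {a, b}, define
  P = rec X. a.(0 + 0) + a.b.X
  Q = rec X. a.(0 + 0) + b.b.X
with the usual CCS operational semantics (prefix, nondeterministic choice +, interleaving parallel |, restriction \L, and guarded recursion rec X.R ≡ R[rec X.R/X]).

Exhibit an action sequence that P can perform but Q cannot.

P's transition system — 3 states:
  p0 = rec X. a.(0 + 0) + a.b.X :: -a-> p1, -a-> p2
  p1 = 0 + 0 :: stopped
  p2 = b.(rec X. a.(0 + 0) + a.b.X) :: -b-> p0
Q's transition system — 3 states:
  q0 = rec X. a.(0 + 0) + b.b.X :: -a-> q1, -b-> q2
  q1 = 0 + 0 :: stopped
  q2 = b.(rec X. a.(0 + 0) + b.b.X) :: -b-> q0
Run σ = ⟨ab⟩ on P: start {p0}
  step 1 (a): {p1, p2}
  step 2 (b): {p0}
  ✓ P
Run σ = ⟨ab⟩ on Q: start {q0}
  step 1 (a): {q1}
  step 2 (b): no successor for Q

ab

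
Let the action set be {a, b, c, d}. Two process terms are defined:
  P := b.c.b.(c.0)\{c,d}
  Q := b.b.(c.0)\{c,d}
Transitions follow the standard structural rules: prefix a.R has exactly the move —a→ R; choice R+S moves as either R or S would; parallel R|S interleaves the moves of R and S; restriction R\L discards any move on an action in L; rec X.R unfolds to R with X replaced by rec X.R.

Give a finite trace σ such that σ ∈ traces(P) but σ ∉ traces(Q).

Reachable graph of P (4 states):
  m0 = b.c.b.(c.0)\{c,d} → --b--▸ m1
  m1 = c.b.(c.0)\{c,d} → --c--▸ m2
  m2 = b.(c.0)\{c,d} → --b--▸ m3
  m3 = (c.0)\{c,d} → deadlocked
Reachable graph of Q (3 states):
  n0 = b.b.(c.0)\{c,d} → --b--▸ n1
  n1 = b.(c.0)\{c,d} → --b--▸ n2
  n2 = (c.0)\{c,d} → deadlocked
Run σ = ⟨bc⟩ on P: start {m0}
  step 1 (b): {m1}
  step 2 (c): {m2}
  ✓ P
Run σ = ⟨bc⟩ on Q: start {n0}
  step 1 (b): {n1}
  step 2 (c): no successor for Q

bc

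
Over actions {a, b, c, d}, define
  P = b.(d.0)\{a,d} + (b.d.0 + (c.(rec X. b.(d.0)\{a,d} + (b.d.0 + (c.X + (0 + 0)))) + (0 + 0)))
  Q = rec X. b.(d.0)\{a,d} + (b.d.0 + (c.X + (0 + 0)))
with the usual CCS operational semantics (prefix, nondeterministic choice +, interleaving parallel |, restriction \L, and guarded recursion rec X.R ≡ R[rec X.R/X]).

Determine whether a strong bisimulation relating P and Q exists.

YES

P's transition system — 5 states:
  m0 = b.(d.0)\{a,d} + (b.d.0 + (c.(rec X. b.(d.0)\{a,d} + (b.d.0 + (c.X + (0 + 0)))) + (0 + 0))) → —b→ m1, —b→ m2, —c→ m3
  m1 = (d.0)\{a,d} → stopped
  m2 = d.0 → —d→ m4
  m3 = rec X. b.(d.0)\{a,d} + (b.d.0 + (c.X + (0 + 0))) → —b→ m1, —b→ m2, —c→ m3
  m4 = 0 → stopped
Q's transition system — 4 states:
  n0 = rec X. b.(d.0)\{a,d} + (b.d.0 + (c.X + (0 + 0))) → —b→ n1, —b→ n2, —c→ n0
  n1 = (d.0)\{a,d} → stopped
  n2 = d.0 → —d→ n3
  n3 = 0 → stopped
Bisimilarity quotient blocks:
  B0 = {m0, m3, n0}
  B1 = {m2, n2}
  B2 = {m1, m4, n1, n3}
m0 ∈ B0, n0 ∈ B0 → same block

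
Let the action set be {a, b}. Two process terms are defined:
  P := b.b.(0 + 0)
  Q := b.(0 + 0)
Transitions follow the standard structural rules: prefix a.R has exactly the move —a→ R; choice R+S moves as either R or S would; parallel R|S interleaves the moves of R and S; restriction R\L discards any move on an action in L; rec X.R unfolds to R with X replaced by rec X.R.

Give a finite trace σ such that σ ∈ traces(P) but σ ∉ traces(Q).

P's transition system — 3 states:
  u0 = b.b.(0 + 0) :: ··b··> u1
  u1 = b.(0 + 0) :: ··b··> u2
  u2 = 0 + 0 :: deadlocked
Q's transition system — 2 states:
  v0 = b.(0 + 0) :: ··b··> v1
  v1 = 0 + 0 :: deadlocked
Run σ = ⟨bb⟩ on P: start {u0}
  step 1 (b): {u1}
  step 2 (b): {u2}
  P completes σ.
Run σ = ⟨bb⟩ on Q: start {v0}
  step 1 (b): {v1}
  step 2 (b): no successor for Q

bb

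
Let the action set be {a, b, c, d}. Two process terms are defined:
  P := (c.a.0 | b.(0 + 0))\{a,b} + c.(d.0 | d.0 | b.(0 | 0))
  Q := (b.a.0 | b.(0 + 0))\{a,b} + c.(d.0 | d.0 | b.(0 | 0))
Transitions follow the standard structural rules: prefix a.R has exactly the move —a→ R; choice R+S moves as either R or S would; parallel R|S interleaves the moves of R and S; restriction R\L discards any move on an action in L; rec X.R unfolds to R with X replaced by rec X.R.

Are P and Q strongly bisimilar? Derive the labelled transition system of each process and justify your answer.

P's transition system — 10 states:
  u0 = (c.a.0 | b.(0 + 0))\{a,b} + c.(d.0 | d.0 | b.(0 | 0)) :: -c-> u1, -c-> u2
  u1 = (a.0 | b.(0 + 0))\{a,b} :: ∅
  u2 = d.0 | d.0 | b.(0 | 0) :: -b-> u3, -d-> u4, -d-> u5
  u3 = d.0 | d.0 | (0 | 0) :: -d-> u6, -d-> u7
  u4 = 0 | d.0 | b.(0 | 0) :: -b-> u6, -d-> u8
  u5 = d.0 | 0 | b.(0 | 0) :: -b-> u7, -d-> u8
  u6 = 0 | d.0 | (0 | 0) :: -d-> u9
  u7 = d.0 | 0 | (0 | 0) :: -d-> u9
  u8 = 0 | 0 | b.(0 | 0) :: -b-> u9
  u9 = 0 | 0 | (0 | 0) :: ∅
Q's transition system — 9 states:
  v0 = (b.a.0 | b.(0 + 0))\{a,b} + c.(d.0 | d.0 | b.(0 | 0)) :: -c-> v1
  v1 = d.0 | d.0 | b.(0 | 0) :: -b-> v2, -d-> v3, -d-> v4
  v2 = d.0 | d.0 | (0 | 0) :: -d-> v5, -d-> v6
  v3 = 0 | d.0 | b.(0 | 0) :: -b-> v5, -d-> v7
  v4 = d.0 | 0 | b.(0 | 0) :: -b-> v6, -d-> v7
  v5 = 0 | d.0 | (0 | 0) :: -d-> v8
  v6 = d.0 | 0 | (0 | 0) :: -d-> v8
  v7 = 0 | 0 | b.(0 | 0) :: -b-> v8
  v8 = 0 | 0 | (0 | 0) :: ∅
Bisimilarity quotient blocks:
  B0 = {u0}
  B1 = {u2, v1}
  B2 = {u3, v2}
  B3 = {u6, u7, v5, v6}
  B4 = {u1, u9, v8}
  B5 = {u4, u5, v3, v4}
  B6 = {u8, v7}
  B7 = {v0}
u0 ∈ B0, v0 ∈ B7 → different blocks

not bisimilar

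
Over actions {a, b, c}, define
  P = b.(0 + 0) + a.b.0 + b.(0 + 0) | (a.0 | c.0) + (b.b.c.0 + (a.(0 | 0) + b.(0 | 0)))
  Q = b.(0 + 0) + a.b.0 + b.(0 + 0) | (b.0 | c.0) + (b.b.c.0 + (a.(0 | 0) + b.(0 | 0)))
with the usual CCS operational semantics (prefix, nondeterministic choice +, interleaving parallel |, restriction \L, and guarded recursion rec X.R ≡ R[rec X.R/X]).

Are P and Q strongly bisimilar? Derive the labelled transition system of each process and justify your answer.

LTS(P): 14 reachable states
  s0 = b.(0 + 0) + a.b.0 + b.(0 + 0) | (a.0 | c.0) + (b.b.c.0 + (a.(0 | 0) + b.(0 | 0))) has moves --a--▸ s1, --a--▸ s2, --a--▸ s3, --b--▸ s1, --b--▸ s4, --b--▸ s5, --b--▸ s6, --c--▸ s7
  s1 = 0 | 0 has moves (no moves)
  s2 = b.(0 + 0) | (0 | c.0) has moves --b--▸ s8, --c--▸ s9
  s3 = b.0 has moves --b--▸ s10
  s4 = (0 + 0) | (a.0 | c.0) has moves --a--▸ s8, --c--▸ s11
  s5 = 0 + 0 has moves (no moves)
  s6 = b.c.0 has moves --b--▸ s12
  s7 = b.(0 + 0) | (a.0 | 0) has moves --a--▸ s9, --b--▸ s11
  s8 = (0 + 0) | (0 | c.0) has moves --c--▸ s13
  s9 = b.(0 + 0) | (0 | 0) has moves --b--▸ s13
  s10 = 0 has moves (no moves)
  s11 = (0 + 0) | (a.0 | 0) has moves --a--▸ s13
  s12 = c.0 has moves --c--▸ s10
  s13 = (0 + 0) | (0 | 0) has moves (no moves)
LTS(Q): 14 reachable states
  t0 = b.(0 + 0) + a.b.0 + b.(0 + 0) | (b.0 | c.0) + (b.b.c.0 + (a.(0 | 0) + b.(0 | 0))) has moves --a--▸ t1, --a--▸ t2, --b--▸ t1, --b--▸ t3, --b--▸ t4, --b--▸ t5, --b--▸ t6, --c--▸ t7
  t1 = 0 | 0 has moves (no moves)
  t2 = b.0 has moves --b--▸ t8
  t3 = (0 + 0) | (b.0 | c.0) has moves --b--▸ t9, --c--▸ t10
  t4 = 0 + 0 has moves (no moves)
  t5 = b.(0 + 0) | (0 | c.0) has moves --b--▸ t9, --c--▸ t11
  t6 = b.c.0 has moves --b--▸ t12
  t7 = b.(0 + 0) | (b.0 | 0) has moves --b--▸ t10, --b--▸ t11
  t8 = 0 has moves (no moves)
  t9 = (0 + 0) | (0 | c.0) has moves --c--▸ t13
  t10 = (0 + 0) | (b.0 | 0) has moves --b--▸ t13
  t11 = b.(0 + 0) | (0 | 0) has moves --b--▸ t13
  t12 = c.0 has moves --c--▸ t8
  t13 = (0 + 0) | (0 | 0) has moves (no moves)
Coarsest stable partition (strong bisimilarity classes):
  B0 = {s0}
  B1 = {s2, t3, t5}
  B2 = {s3, s9, t10, t11, t2}
  B3 = {s1, s10, s13, s5, t1, t13, t4, t8}
  B4 = {s12, s8, t12, t9}
  B5 = {s6, t6}
  B6 = {s7}
  B7 = {s11}
  B8 = {s4}
  B9 = {t0}
  B10 = {t7}
s0 ∈ B0, t0 ∈ B9 → different blocks

P ≁ Q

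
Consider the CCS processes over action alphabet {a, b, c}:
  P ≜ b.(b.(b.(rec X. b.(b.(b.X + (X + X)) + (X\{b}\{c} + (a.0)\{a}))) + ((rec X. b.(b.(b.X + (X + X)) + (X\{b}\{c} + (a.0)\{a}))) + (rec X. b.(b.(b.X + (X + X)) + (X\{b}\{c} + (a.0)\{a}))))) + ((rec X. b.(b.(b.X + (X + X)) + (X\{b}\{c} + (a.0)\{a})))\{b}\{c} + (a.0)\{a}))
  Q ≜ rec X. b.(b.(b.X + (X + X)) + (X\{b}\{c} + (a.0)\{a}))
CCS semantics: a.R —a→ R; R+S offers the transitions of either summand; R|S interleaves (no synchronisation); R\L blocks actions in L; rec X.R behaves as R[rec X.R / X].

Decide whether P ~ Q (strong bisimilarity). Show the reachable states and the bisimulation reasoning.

bisimilar

LTS(P): 4 reachable states
  m0 = b.(b.(b.(rec X. b.(b.(b.X + (X + X)) + (X\{b}\{c} + (a.0)\{a}))) + ((rec X. b.(b.(b.X + (X + X)) + (X\{b}\{c} + (a.0)\{a}))) + (rec X. b.(b.(b.X + (X + X)) + (X\{b}\{c} + (a.0)\{a}))))) + ((rec X. b.(b.(b.X + (X + X)) + (X\{b}\{c} + (a.0)\{a})))\{b}\{c} + (a.0)\{a})) | —b→ m1
  m1 = b.(b.(rec X. b.(b.(b.X + (X + X)) + (X\{b}\{c} + (a.0)\{a}))) + ((rec X. b.(b.(b.X + (X + X)) + (X\{b}\{c} + (a.0)\{a}))) + (rec X. b.(b.(b.X + (X + X)) + (X\{b}\{c} + (a.0)\{a}))))) + ((rec X. b.(b.(b.X + (X + X)) + (X\{b}\{c} + (a.0)\{a})))\{b}\{c} + (a.0)\{a}) | —b→ m2
  m2 = b.(rec X. b.(b.(b.X + (X + X)) + (X\{b}\{c} + (a.0)\{a}))) + ((rec X. b.(b.(b.X + (X + X)) + (X\{b}\{c} + (a.0)\{a}))) + (rec X. b.(b.(b.X + (X + X)) + (X\{b}\{c} + (a.0)\{a})))) | —b→ m1, —b→ m3
  m3 = rec X. b.(b.(b.X + (X + X)) + (X\{b}\{c} + (a.0)\{a})) | —b→ m1
LTS(Q): 3 reachable states
  n0 = rec X. b.(b.(b.X + (X + X)) + (X\{b}\{c} + (a.0)\{a})) | —b→ n1
  n1 = b.(b.(rec X. b.(b.(b.X + (X + X)) + (X\{b}\{c} + (a.0)\{a}))) + ((rec X. b.(b.(b.X + (X + X)) + (X\{b}\{c} + (a.0)\{a}))) + (rec X. b.(b.(b.X + (X + X)) + (X\{b}\{c} + (a.0)\{a}))))) + ((rec X. b.(b.(b.X + (X + X)) + (X\{b}\{c} + (a.0)\{a})))\{b}\{c} + (a.0)\{a}) | —b→ n2
  n2 = b.(rec X. b.(b.(b.X + (X + X)) + (X\{b}\{c} + (a.0)\{a}))) + ((rec X. b.(b.(b.X + (X + X)) + (X\{b}\{c} + (a.0)\{a}))) + (rec X. b.(b.(b.X + (X + X)) + (X\{b}\{c} + (a.0)\{a})))) | —b→ n0, —b→ n1
Partition-refinement fixed point:
  B0 = {m0, m1, m2, m3, n0, n1, n2}
m0 ∈ B0, n0 ∈ B0 → same block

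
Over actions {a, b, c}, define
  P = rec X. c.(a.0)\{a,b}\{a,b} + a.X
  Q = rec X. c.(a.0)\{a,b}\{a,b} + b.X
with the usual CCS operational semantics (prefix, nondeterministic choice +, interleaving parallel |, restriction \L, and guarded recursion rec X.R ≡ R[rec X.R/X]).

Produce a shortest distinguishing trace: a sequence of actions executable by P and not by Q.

P's transition system — 2 states:
  m0 = rec X. c.(a.0)\{a,b}\{a,b} + a.X :: —a→ m0, —c→ m1
  m1 = (a.0)\{a,b}\{a,b} :: deadlocked
Q's transition system — 2 states:
  n0 = rec X. c.(a.0)\{a,b}\{a,b} + b.X :: —b→ n0, —c→ n1
  n1 = (a.0)\{a,b}\{a,b} :: deadlocked
Executing a from P (initial set {m0}):
  step 1 (a): {m0}
  P completes σ.
Executing a from Q (initial set {n0}):
  step 1 (a): ∅ (Q stuck)

a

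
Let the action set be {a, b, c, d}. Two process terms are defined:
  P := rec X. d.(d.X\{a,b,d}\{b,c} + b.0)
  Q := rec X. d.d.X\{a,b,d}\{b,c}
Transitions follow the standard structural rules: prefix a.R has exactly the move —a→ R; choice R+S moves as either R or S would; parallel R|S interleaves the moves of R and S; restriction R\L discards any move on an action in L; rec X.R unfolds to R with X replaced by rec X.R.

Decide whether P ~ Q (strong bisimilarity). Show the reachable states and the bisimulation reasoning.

P's transition system — 4 states:
  s0 = rec X. d.(d.X\{a,b,d}\{b,c} + b.0) ⊢ =d=> s1
  s1 = d.(rec X. d.(d.X\{a,b,d}\{b,c} + b.0))\{a,b,d}\{b,c} + b.0 ⊢ =b=> s2, =d=> s3
  s2 = 0 ⊢ ∅
  s3 = (rec X. d.(d.X\{a,b,d}\{b,c} + b.0))\{a,b,d}\{b,c} ⊢ ∅
Q's transition system — 3 states:
  t0 = rec X. d.d.X\{a,b,d}\{b,c} ⊢ =d=> t1
  t1 = d.(rec X. d.d.X\{a,b,d}\{b,c})\{a,b,d}\{b,c} ⊢ =d=> t2
  t2 = (rec X. d.d.X\{a,b,d}\{b,c})\{a,b,d}\{b,c} ⊢ ∅
Bisimilarity quotient blocks:
  B0 = {s0}
  B1 = {s1}
  B2 = {s2, s3, t2}
  B3 = {t0}
  B4 = {t1}
s0 ∈ B0, t0 ∈ B3 → different blocks

not bisimilar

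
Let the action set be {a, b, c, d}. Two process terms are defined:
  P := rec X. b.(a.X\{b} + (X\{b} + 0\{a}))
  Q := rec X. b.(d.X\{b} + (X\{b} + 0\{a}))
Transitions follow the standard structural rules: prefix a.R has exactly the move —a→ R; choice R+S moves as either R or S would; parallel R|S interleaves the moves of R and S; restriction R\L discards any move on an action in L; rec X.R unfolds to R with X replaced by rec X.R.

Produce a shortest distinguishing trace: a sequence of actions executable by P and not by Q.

ba

P's transition system — 3 states:
  p0 = rec X. b.(a.X\{b} + (X\{b} + 0\{a})) :: ··b··> p1
  p1 = a.(rec X. b.(a.X\{b} + (X\{b} + 0\{a})))\{b} + ((rec X. b.(a.X\{b} + (X\{b} + 0\{a})))\{b} + 0\{a}) :: ··a··> p2
  p2 = (rec X. b.(a.X\{b} + (X\{b} + 0\{a})))\{b} :: deadlocked
Q's transition system — 3 states:
  q0 = rec X. b.(d.X\{b} + (X\{b} + 0\{a})) :: ··b··> q1
  q1 = d.(rec X. b.(d.X\{b} + (X\{b} + 0\{a})))\{b} + ((rec X. b.(d.X\{b} + (X\{b} + 0\{a})))\{b} + 0\{a}) :: ··d··> q2
  q2 = (rec X. b.(d.X\{b} + (X\{b} + 0\{a})))\{b} :: deadlocked
Executing ba from P (initial set {p0}):
  step 1 (b): {p1}
  step 2 (a): {p2}
  P completes σ.
Executing ba from Q (initial set {q0}):
  step 1 (b): {q1}
  step 2 (a): no successor for Q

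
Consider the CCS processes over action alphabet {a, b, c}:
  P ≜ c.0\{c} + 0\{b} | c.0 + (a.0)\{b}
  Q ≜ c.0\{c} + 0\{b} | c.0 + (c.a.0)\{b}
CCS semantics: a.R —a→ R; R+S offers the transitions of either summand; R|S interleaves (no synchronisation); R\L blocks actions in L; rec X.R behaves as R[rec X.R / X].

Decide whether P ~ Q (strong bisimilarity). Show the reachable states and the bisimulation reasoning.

Reachable graph of P (4 states):
  u0 = c.0\{c} + 0\{b} | c.0 + (a.0)\{b} :: --a--▸ u1, --c--▸ u2, --c--▸ u3
  u1 = 0\{b} :: (no moves)
  u2 = 0\{b} | 0 :: (no moves)
  u3 = 0\{c} :: (no moves)
Reachable graph of Q (5 states):
  v0 = c.0\{c} + 0\{b} | c.0 + (c.a.0)\{b} :: --c--▸ v1, --c--▸ v2, --c--▸ v3
  v1 = (a.0)\{b} :: --a--▸ v4
  v2 = 0\{b} | 0 :: (no moves)
  v3 = 0\{c} :: (no moves)
  v4 = 0\{b} :: (no moves)
Partition-refinement fixed point:
  B0 = {u0}
  B1 = {u1, u2, u3, v2, v3, v4}
  B2 = {v0}
  B3 = {v1}
u0 ∈ B0, v0 ∈ B2 → different blocks

not bisimilar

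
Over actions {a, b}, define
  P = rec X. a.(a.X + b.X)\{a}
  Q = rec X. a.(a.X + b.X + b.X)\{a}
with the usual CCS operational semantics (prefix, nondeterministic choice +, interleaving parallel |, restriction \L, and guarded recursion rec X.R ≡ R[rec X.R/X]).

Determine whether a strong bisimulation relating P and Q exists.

LTS(P): 3 reachable states
  u0 = rec X. a.(a.X + b.X)\{a} has moves ··a··> u1
  u1 = (a.(rec X. a.(a.X + b.X)\{a}) + b.(rec X. a.(a.X + b.X)\{a}))\{a} has moves ··b··> u2
  u2 = (rec X. a.(a.X + b.X)\{a})\{a} has moves stopped
LTS(Q): 3 reachable states
  v0 = rec X. a.(a.X + b.X + b.X)\{a} has moves ··a··> v1
  v1 = (a.(rec X. a.(a.X + b.X + b.X)\{a}) + b.(rec X. a.(a.X + b.X + b.X)\{a}) + b.(rec X. a.(a.X + b.X + b.X)\{a}))\{a} has moves ··b··> v2
  v2 = (rec X. a.(a.X + b.X + b.X)\{a})\{a} has moves stopped
Partition-refinement fixed point:
  B0 = {u0, v0}
  B1 = {u1, v1}
  B2 = {u2, v2}
u0 ∈ B0, v0 ∈ B0 → same block

bisimilar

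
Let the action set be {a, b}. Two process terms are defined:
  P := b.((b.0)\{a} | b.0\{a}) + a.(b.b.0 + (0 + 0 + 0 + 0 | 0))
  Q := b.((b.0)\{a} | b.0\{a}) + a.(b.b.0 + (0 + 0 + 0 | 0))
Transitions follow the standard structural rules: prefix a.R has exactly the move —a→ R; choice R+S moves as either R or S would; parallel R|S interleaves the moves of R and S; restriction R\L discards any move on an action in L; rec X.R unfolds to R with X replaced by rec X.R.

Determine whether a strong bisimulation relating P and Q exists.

LTS(P): 8 reachable states
  s0 = b.((b.0)\{a} | b.0\{a}) + a.(b.b.0 + (0 + 0 + 0 + 0 | 0)) has moves -a-> s1, -b-> s2
  s1 = b.b.0 + (0 + 0 + 0 + 0 | 0) has moves -b-> s3
  s2 = (b.0)\{a} | b.0\{a} has moves -b-> s4, -b-> s5
  s3 = b.0 has moves -b-> s6
  s4 = (b.0)\{a} | 0\{a} has moves -b-> s7
  s5 = 0\{a} | b.0\{a} has moves -b-> s7
  s6 = 0 has moves ∅
  s7 = 0\{a} | 0\{a} has moves ∅
LTS(Q): 8 reachable states
  t0 = b.((b.0)\{a} | b.0\{a}) + a.(b.b.0 + (0 + 0 + 0 | 0)) has moves -a-> t1, -b-> t2
  t1 = b.b.0 + (0 + 0 + 0 | 0) has moves -b-> t3
  t2 = (b.0)\{a} | b.0\{a} has moves -b-> t4, -b-> t5
  t3 = b.0 has moves -b-> t6
  t4 = (b.0)\{a} | 0\{a} has moves -b-> t7
  t5 = 0\{a} | b.0\{a} has moves -b-> t7
  t6 = 0 has moves ∅
  t7 = 0\{a} | 0\{a} has moves ∅
Partition-refinement fixed point:
  B0 = {s0, t0}
  B1 = {s1, s2, t1, t2}
  B2 = {s3, s4, s5, t3, t4, t5}
  B3 = {s6, s7, t6, t7}
s0 ∈ B0, t0 ∈ B0 → same block

YES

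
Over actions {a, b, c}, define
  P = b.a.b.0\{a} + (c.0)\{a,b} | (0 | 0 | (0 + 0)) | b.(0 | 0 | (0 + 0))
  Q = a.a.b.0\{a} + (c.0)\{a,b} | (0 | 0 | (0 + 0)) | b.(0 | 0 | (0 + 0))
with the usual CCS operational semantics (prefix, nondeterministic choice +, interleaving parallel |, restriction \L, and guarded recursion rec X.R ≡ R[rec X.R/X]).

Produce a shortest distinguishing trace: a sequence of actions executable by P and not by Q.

ba

LTS(P): 7 reachable states
  s0 = b.a.b.0\{a} + (c.0)\{a,b} | (0 | 0 | (0 + 0)) | b.(0 | 0 | (0 + 0)) :: --b--▸ s1, --b--▸ s2, --c--▸ s3
  s1 = (c.0)\{a,b} | (0 | 0 | (0 + 0)) | (0 | 0 | (0 + 0)) :: --c--▸ s4
  s2 = a.b.0\{a} :: --a--▸ s5
  s3 = 0\{a,b} | (0 | 0 | (0 + 0)) | b.(0 | 0 | (0 + 0)) :: --b--▸ s4
  s4 = 0\{a,b} | (0 | 0 | (0 + 0)) | (0 | 0 | (0 + 0)) :: ∅
  s5 = b.0\{a} :: --b--▸ s6
  s6 = 0\{a} :: ∅
LTS(Q): 7 reachable states
  t0 = a.a.b.0\{a} + (c.0)\{a,b} | (0 | 0 | (0 + 0)) | b.(0 | 0 | (0 + 0)) :: --a--▸ t1, --b--▸ t2, --c--▸ t3
  t1 = a.b.0\{a} :: --a--▸ t4
  t2 = (c.0)\{a,b} | (0 | 0 | (0 + 0)) | (0 | 0 | (0 + 0)) :: --c--▸ t5
  t3 = 0\{a,b} | (0 | 0 | (0 + 0)) | b.(0 | 0 | (0 + 0)) :: --b--▸ t5
  t4 = b.0\{a} :: --b--▸ t6
  t5 = 0\{a,b} | (0 | 0 | (0 + 0)) | (0 | 0 | (0 + 0)) :: ∅
  t6 = 0\{a} :: ∅
Executing ba from P (initial set {s0}):
  step 1 (b): {s1, s2}
  step 2 (a): {s5}
  ✓ P
Executing ba from Q (initial set {t0}):
  step 1 (b): {t2}
  step 2 (a): no successor for Q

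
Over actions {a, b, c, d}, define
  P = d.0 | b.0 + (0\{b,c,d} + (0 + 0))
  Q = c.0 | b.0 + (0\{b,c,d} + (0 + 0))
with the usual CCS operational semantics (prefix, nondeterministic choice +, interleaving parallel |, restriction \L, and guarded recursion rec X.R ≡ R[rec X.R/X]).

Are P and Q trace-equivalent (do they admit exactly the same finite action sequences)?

trace-distinct — witness ⟨d⟩

LTS(P): 4 reachable states
  p0 = d.0 | b.0 + (0\{b,c,d} + (0 + 0)) :: ··b··> p1, ··d··> p2
  p1 = d.0 | 0 :: ··d··> p3
  p2 = 0 | b.0 :: ··b··> p3
  p3 = 0 | 0 :: (no moves)
LTS(Q): 4 reachable states
  q0 = c.0 | b.0 + (0\{b,c,d} + (0 + 0)) :: ··b··> q1, ··c··> q2
  q1 = c.0 | 0 :: ··c··> q3
  q2 = 0 | b.0 :: ··b··> q3
  q3 = 0 | 0 :: (no moves)
Trace ⟨d⟩ through P, begin at {p0}:
  step 1 (d): {p2}
  — P admits the full trace.
Trace ⟨d⟩ through Q, begin at {q0}:
  step 1 (d): ∅ (Q stuck)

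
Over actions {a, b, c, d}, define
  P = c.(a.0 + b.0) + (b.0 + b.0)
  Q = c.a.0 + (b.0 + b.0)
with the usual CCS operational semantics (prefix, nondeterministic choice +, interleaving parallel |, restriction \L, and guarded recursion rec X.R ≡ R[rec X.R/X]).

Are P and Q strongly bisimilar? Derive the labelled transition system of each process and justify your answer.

P's transition system — 3 states:
  s0 = c.(a.0 + b.0) + (b.0 + b.0) | —b→ s1, —c→ s2
  s1 = 0 | ∅
  s2 = a.0 + b.0 | —a→ s1, —b→ s1
Q's transition system — 3 states:
  t0 = c.a.0 + (b.0 + b.0) | —b→ t1, —c→ t2
  t1 = 0 | ∅
  t2 = a.0 | —a→ t1
Partition-refinement fixed point:
  B0 = {s0}
  B1 = {s2}
  B2 = {s1, t1}
  B3 = {t0}
  B4 = {t2}
s0 ∈ B0, t0 ∈ B3 → different blocks

not bisimilar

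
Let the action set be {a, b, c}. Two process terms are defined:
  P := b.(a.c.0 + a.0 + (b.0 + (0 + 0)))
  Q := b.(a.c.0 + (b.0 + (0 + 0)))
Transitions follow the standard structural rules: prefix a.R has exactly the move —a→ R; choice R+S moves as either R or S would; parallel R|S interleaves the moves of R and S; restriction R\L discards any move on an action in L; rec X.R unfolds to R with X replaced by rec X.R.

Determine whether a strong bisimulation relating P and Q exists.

P's transition system — 4 states:
  s0 = b.(a.c.0 + a.0 + (b.0 + (0 + 0))) | =b=> s1
  s1 = a.c.0 + a.0 + (b.0 + (0 + 0)) | =a=> s2, =a=> s3, =b=> s2
  s2 = 0 | stopped
  s3 = c.0 | =c=> s2
Q's transition system — 4 states:
  t0 = b.(a.c.0 + (b.0 + (0 + 0))) | =b=> t1
  t1 = a.c.0 + (b.0 + (0 + 0)) | =a=> t2, =b=> t3
  t2 = c.0 | =c=> t3
  t3 = 0 | stopped
Bisimilarity quotient blocks:
  B0 = {s0}
  B1 = {s1}
  B2 = {s2, t3}
  B3 = {s3, t2}
  B4 = {t0}
  B5 = {t1}
s0 ∈ B0, t0 ∈ B4 → different blocks

not bisimilar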